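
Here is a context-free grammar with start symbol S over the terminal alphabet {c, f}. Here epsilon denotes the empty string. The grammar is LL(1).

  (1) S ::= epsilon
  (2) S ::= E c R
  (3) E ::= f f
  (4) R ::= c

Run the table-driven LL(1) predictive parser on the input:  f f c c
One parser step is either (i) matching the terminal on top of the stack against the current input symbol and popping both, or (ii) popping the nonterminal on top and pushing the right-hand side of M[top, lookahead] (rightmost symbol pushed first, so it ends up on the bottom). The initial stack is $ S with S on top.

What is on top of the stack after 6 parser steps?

step 1: stack=$ S  input=f f c c $  — expand S ::= E c R
step 2: stack=$ R c E  input=f f c c $  — expand E ::= f f
step 3: stack=$ R c f f  input=f f c c $  — match f
step 4: stack=$ R c f  input=f c c $  — match f
step 5: stack=$ R c  input=c c $  — match c
step 6: stack=$ R  input=c $  — expand R ::= c
Stack after step 6: $ c (top = c).

c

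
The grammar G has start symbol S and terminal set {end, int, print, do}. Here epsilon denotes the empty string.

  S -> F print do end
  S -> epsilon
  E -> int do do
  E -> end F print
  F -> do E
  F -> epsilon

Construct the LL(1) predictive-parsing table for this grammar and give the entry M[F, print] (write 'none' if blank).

FIRST(E): from E->int do do we get {int}; from E->end F print we get {end}. So FIRST(E) = {end, int}.
FIRST(F): from F->do E we get {do}; from F->epsilon we get {epsilon}. So FIRST(F) = {epsilon, do}.
FIRST(S): from S->F print do end we get {do, print}; from S->epsilon we get {epsilon}. So FIRST(S) = {epsilon, do, print}.
FOLLOW(S) includes $ since S is the start symbol.
FOLLOW(F): in S->F print do end, F is followed by print do end with FIRST {print}; in E->end F print, F is followed by print with FIRST {print}. Thus FOLLOW(F) = {print}.
For F -> do E: FIRST(do E) = {do}, so it goes in M[F, t] for t ∈ {do}.
For F -> epsilon: FIRST(epsilon) = {epsilon}, so it goes in M[F, t] for t ∈ {}; since epsilon ∈ FIRST, also for every t ∈ FOLLOW(F) = {print}.

F -> epsilon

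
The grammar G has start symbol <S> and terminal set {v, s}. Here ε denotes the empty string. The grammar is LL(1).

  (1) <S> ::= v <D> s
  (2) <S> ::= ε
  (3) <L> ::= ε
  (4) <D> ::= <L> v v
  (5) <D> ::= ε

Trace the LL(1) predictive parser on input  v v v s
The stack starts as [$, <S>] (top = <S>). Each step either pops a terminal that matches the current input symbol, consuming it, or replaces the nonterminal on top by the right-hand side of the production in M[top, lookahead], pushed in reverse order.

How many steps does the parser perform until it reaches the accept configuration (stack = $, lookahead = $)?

7

     Stack        Input      Action
  1  $ <S>        v v v s $  expand <S> ::= v <D> s
  2  $ s <D> v    v v v s $  match v
  3  $ s <D>      v v s $    expand <D> ::= <L> v v
  4  $ s v v <L>  v v s $    expand <L> ::= ε
  5  $ s v v      v v s $    match v
  6  $ s v        v s $      match v
  7  $ s          s $        match s
Accept reached after 7 steps.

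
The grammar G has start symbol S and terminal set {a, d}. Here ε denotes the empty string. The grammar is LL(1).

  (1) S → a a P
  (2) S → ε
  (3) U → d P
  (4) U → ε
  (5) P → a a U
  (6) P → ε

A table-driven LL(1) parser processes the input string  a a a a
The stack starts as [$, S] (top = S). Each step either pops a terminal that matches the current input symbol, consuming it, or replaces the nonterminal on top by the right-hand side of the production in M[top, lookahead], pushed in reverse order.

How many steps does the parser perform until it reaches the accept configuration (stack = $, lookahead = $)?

7

     Stack    Input      Action
  1  $ S      a a a a $  expand S → a a P
  2  $ P a a  a a a a $  match a
  3  $ P a    a a a $    match a
  4  $ P      a a $      expand P → a a U
  5  $ U a a  a a $      match a
  6  $ U a    a $        match a
  7  $ U      $          expand U → ε
Accept reached after 7 steps.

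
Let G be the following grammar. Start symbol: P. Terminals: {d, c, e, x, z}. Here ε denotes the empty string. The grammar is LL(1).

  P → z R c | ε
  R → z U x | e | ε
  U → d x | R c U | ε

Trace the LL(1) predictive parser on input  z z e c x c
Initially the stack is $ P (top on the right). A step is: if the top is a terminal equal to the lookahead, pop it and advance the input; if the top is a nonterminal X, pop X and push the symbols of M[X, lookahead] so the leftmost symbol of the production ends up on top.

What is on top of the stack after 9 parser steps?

x

step 1: stack=$ P  input=z z e c x c $  — expand P → z R c
step 2: stack=$ c R z  input=z z e c x c $  — match z
step 3: stack=$ c R  input=z e c x c $  — expand R → z U x
step 4: stack=$ c x U z  input=z e c x c $  — match z
step 5: stack=$ c x U  input=e c x c $  — expand U → R c U
step 6: stack=$ c x U c R  input=e c x c $  — expand R → e
step 7: stack=$ c x U c e  input=e c x c $  — match e
step 8: stack=$ c x U c  input=c x c $  — match c
step 9: stack=$ c x U  input=x c $  — expand U → ε
Stack after step 9: $ c x (top = x).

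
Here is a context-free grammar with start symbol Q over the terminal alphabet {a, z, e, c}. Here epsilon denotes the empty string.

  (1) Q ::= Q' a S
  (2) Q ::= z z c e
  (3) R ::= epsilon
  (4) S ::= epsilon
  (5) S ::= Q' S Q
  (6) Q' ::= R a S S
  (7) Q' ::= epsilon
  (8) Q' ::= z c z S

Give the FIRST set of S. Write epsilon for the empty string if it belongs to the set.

{epsilon, a, z}

FIRST(R): from R::=epsilon we get {epsilon}. So FIRST(R) = {epsilon}.
FIRST(Q'): from Q'::=R a S S we get {a}; from Q'::=epsilon we get {epsilon}; from Q'::=z c z S we get {z}. So FIRST(Q') = {epsilon, a, z}.
FIRST(Q): from Q::=Q' a S we get {a, z}; from Q::=z z c e we get {z}. So FIRST(Q) = {a, z}.
FIRST(S): from S::=epsilon we get {epsilon}; from S::=Q' S Q we get {a, z}. So FIRST(S) = {epsilon, a, z}.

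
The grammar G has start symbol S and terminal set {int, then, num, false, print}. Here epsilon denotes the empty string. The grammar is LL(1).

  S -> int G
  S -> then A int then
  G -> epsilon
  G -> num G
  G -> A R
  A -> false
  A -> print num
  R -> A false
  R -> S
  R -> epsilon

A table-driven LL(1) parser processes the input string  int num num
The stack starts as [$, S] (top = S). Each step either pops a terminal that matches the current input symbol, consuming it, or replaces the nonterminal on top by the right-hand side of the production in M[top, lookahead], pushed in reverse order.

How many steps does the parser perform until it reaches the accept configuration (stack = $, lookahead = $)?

step 1: stack=$ S  input=int num num $  — expand S -> int G
step 2: stack=$ G int  input=int num num $  — match int
step 3: stack=$ G  input=num num $  — expand G -> num G
step 4: stack=$ G num  input=num num $  — match num
step 5: stack=$ G  input=num $  — expand G -> num G
step 6: stack=$ G num  input=num $  — match num
step 7: stack=$ G  input=$  — expand G -> epsilon
Accept reached after 7 steps.

7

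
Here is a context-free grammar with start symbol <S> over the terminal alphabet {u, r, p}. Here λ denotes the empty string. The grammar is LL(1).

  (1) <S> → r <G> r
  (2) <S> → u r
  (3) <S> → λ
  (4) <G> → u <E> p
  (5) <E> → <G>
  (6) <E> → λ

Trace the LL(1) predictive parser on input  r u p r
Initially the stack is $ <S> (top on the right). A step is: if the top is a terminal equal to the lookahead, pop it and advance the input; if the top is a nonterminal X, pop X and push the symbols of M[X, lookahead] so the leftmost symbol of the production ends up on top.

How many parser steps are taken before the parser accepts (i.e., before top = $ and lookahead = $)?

     Stack        Input      Action
  1  $ <S>        r u p r $  expand <S> → r <G> r
  2  $ r <G> r    r u p r $  match r
  3  $ r <G>      u p r $    expand <G> → u <E> p
  4  $ r p <E> u  u p r $    match u
  5  $ r p <E>    p r $      expand <E> → λ
  6  $ r p        p r $      match p
  7  $ r          r $        match r
Accept reached after 7 steps.

7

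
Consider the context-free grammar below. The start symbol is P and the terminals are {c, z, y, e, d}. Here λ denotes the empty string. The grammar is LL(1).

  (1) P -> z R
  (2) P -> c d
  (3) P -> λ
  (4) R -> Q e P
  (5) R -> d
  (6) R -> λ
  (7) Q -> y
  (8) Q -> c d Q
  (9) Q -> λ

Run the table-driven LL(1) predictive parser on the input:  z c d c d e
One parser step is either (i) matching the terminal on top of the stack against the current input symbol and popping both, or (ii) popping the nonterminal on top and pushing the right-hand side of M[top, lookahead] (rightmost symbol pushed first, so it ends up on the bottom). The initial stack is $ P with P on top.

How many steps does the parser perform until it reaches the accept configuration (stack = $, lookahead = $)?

12

      Stack        Input          Action
   1  $ P          z c d c d e $  expand P -> z R
   2  $ R z        z c d c d e $  match z
   3  $ R          c d c d e $    expand R -> Q e P
   4  $ P e Q      c d c d e $    expand Q -> c d Q
   5  $ P e Q d c  c d c d e $    match c
   6  $ P e Q d    d c d e $      match d
   7  $ P e Q      c d e $        expand Q -> c d Q
   8  $ P e Q d c  c d e $        match c
   9  $ P e Q d    d e $          match d
  10  $ P e Q      e $            expand Q -> λ
  11  $ P e        e $            match e
  12  $ P          $              expand P -> λ
Accept reached after 12 steps.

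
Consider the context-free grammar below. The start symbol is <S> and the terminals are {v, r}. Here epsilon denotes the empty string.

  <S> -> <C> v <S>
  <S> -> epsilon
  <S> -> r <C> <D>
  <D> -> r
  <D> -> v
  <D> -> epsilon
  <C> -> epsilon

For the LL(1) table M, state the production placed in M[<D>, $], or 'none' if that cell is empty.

FIRST(<D>): from <D>->r we get {r}; from <D>->v we get {v}; from <D>->epsilon we get {epsilon}. So FIRST(<D>) = {epsilon, r, v}.
FIRST(<C>): from <C>->epsilon we get {epsilon}. So FIRST(<C>) = {epsilon}.
FIRST(<S>): from <S>-><C> v <S> we get {v}; from <S>->epsilon we get {epsilon}; from <S>->r <C> <D> we get {r}. So FIRST(<S>) = {epsilon, r, v}.
FOLLOW(<S>) includes $ since <S> is the start symbol.
FOLLOW(<S>): in <S>-><C> v <S>, the suffix after <S> is empty (adds nothing new). Thus FOLLOW(<S>) = {$}.
FOLLOW(<D>): in <S>->r <C> <D>, the suffix after <D> is empty, so FOLLOW(<D>) ⊇ FOLLOW(<S>) = {$}. Thus FOLLOW(<D>) = {$}.
For <D> -> r: FIRST(r) = {r}, so it goes in M[<D>, t] for t ∈ {r}.
For <D> -> v: FIRST(v) = {v}, so it goes in M[<D>, t] for t ∈ {v}.
For <D> -> epsilon: FIRST(epsilon) = {epsilon}, so it goes in M[<D>, t] for t ∈ {}; since epsilon ∈ FIRST, also for every t ∈ FOLLOW(<D>) = {$}.

<D> -> epsilon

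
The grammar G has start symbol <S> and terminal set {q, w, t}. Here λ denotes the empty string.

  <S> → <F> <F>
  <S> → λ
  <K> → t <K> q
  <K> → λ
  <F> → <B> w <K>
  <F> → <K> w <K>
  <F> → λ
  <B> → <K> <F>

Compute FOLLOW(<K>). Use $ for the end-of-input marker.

{$, q, t, w}

FIRST(<K>): from <K>→t <K> q we get {t}; from <K>→λ we get {λ}. So FIRST(<K>) = {λ, t}.
FIRST(<S>): from <S>→<F> <F> we get {λ, t, w}; from <S>→λ we get {λ}. So FIRST(<S>) = {λ, t, w}.
FIRST(<F>): from <F>→<B> w <K> we get {t, w}; from <F>→<K> w <K> we get {t, w}; from <F>→λ we get {λ}. So FIRST(<F>) = {λ, t, w}.
FIRST(<B>): from <B>→<K> <F> we get {λ, t, w}. So FIRST(<B>) = {λ, t, w}.
FOLLOW(<S>) includes $ since <S> is the start symbol.
FOLLOW(<S>): <S> appears on no right-hand side. Thus FOLLOW(<S>) = {$}.
FOLLOW(<B>): in <F>→<B> w <K>, <B> is followed by w <K> with FIRST {w}. Thus FOLLOW(<B>) = {w}.
FOLLOW(<F>): in <S>→<F> <F> (occurrence 1), <F> is followed by <F> with FIRST {λ, t, w}; in <S>→<F> <F> (occurrence 1), the suffix after <F> is nullable, so FOLLOW(<F>) ⊇ FOLLOW(<S>) = {$}; in <S>→<F> <F> (occurrence 2), the suffix after <F> is empty, so FOLLOW(<F>) ⊇ FOLLOW(<S>) = {$}; in <B>→<K> <F>, the suffix after <F> is empty, so FOLLOW(<F>) ⊇ FOLLOW(<B>) = {w}. Thus FOLLOW(<F>) = {$, t, w}.
FOLLOW(<K>): in <K>→t <K> q, <K> is followed by q with FIRST {q}; in <F>→<B> w <K>, the suffix after <K> is empty, so FOLLOW(<K>) ⊇ FOLLOW(<F>) = {$, t, w}; in <F>→<K> w <K> (occurrence 1), <K> is followed by w <K> with FIRST {w}; in <F>→<K> w <K> (occurrence 2), the suffix after <K> is empty, so FOLLOW(<K>) ⊇ FOLLOW(<F>) = {$, t, w}; in <B>→<K> <F>, <K> is followed by <F> with FIRST {λ, t, w}; in <B>→<K> <F>, the suffix after <K> is nullable, so FOLLOW(<K>) ⊇ FOLLOW(<B>) = {w}. Thus FOLLOW(<K>) = {$, q, t, w}.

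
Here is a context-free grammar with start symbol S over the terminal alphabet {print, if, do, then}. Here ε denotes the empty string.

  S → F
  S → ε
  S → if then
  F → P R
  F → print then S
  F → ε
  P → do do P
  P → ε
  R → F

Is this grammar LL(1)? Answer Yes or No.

FIRST(S) = {ε, do, if, print}
FIRST(F) = {ε, do, print}
FIRST(P) = {ε, do}
FIRST(R) = {ε, do, print}
FOLLOW(S) = {$}
FOLLOW(F) = {$}
FOLLOW(P) = {$, do, print}
FOLLOW(R) = {$}
Cell M[F, $] receives both F → P R and F → ε — the grammar is not LL(1).

No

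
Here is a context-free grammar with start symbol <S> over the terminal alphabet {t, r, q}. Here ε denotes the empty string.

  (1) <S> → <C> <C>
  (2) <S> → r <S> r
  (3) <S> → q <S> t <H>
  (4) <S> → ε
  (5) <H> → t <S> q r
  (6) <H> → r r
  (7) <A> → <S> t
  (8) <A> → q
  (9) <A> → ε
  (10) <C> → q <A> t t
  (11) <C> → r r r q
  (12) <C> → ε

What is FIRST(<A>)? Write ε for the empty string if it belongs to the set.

{ε, q, r, t}

FIRST(<H>) = {r, t}
FIRST(<C>) = {ε, q, r}
FIRST(<S>) = {ε, q, r}  (via <C> <C>)
FIRST(<A>) = {ε, q, r, t}  (via <S> t)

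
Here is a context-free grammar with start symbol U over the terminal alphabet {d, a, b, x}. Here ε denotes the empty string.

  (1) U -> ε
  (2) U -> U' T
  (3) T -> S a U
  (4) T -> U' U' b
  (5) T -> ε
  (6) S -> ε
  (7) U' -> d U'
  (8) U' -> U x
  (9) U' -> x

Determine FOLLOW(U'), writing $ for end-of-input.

FIRST(S) = {ε}
FIRST(U) = {ε, d, x}  (via U' T)
FIRST(U') = {d, x}  (via U x)
FIRST(T) = {ε, a, d, x}  (via S a U, U' U' b)
FOLLOW(U) includes $ since U is the start symbol.
FOLLOW(S): in T->S a U, S is followed by a U with FIRST {a}. Thus FOLLOW(S) = {a}.
FOLLOW(U): in T->S a U, the suffix after U is empty, so FOLLOW(U) ⊇ FOLLOW(T) = {$, x}; in U'->U x, U is followed by x with FIRST {x}. Thus FOLLOW(U) = {$, x}.
FOLLOW(T): in U->U' T, the suffix after T is empty, so FOLLOW(T) ⊇ FOLLOW(U) = {$, x}. Thus FOLLOW(T) = {$, x}.
FOLLOW(U'): in U->U' T, U' is followed by T with FIRST {ε, a, d, x}; in U->U' T, the suffix after U' is nullable, so FOLLOW(U') ⊇ FOLLOW(U) = {$, x}; in T->U' U' b (occurrence 1), U' is followed by U' b with FIRST {d, x}; in T->U' U' b (occurrence 2), U' is followed by b with FIRST {b}; in U'->d U', the suffix after U' is empty (adds nothing new). Thus FOLLOW(U') = {$, a, b, d, x}.

{$, a, b, d, x}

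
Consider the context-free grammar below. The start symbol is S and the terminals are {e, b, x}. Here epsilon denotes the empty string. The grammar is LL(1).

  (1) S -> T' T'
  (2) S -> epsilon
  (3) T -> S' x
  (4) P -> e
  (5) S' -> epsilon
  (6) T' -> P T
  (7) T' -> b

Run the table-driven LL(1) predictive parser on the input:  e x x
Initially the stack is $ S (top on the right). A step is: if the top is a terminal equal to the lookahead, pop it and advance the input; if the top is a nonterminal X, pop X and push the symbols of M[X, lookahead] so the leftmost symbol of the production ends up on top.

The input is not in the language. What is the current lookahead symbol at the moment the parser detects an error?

     Stack      Input    Action
  1  $ S        e x x $  expand S -> T' T'
  2  $ T' T'    e x x $  expand T' -> P T
  3  $ T' T P   e x x $  expand P -> e
  4  $ T' T e   e x x $  match e
  5  $ T' T     x x $    expand T -> S' x
  6  $ T' x S'  x x $    expand S' -> epsilon
  7  $ T' x     x x $    match x
  8  $ T'       x $      error: M[T', x] is empty

x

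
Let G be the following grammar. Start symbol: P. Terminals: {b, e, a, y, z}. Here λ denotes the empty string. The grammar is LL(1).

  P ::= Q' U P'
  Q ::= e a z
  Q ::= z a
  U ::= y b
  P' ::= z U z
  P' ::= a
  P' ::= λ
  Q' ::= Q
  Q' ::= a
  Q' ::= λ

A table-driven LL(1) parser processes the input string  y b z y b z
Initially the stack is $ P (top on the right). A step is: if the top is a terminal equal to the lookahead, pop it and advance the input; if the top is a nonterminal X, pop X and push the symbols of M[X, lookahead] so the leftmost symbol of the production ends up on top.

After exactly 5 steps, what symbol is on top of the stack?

P'

step 1: stack=$ P  input=y b z y b z $  — expand P ::= Q' U P'
step 2: stack=$ P' U Q'  input=y b z y b z $  — expand Q' ::= λ
step 3: stack=$ P' U  input=y b z y b z $  — expand U ::= y b
step 4: stack=$ P' b y  input=y b z y b z $  — match y
step 5: stack=$ P' b  input=b z y b z $  — match b
Stack after step 5: $ P' (top = P').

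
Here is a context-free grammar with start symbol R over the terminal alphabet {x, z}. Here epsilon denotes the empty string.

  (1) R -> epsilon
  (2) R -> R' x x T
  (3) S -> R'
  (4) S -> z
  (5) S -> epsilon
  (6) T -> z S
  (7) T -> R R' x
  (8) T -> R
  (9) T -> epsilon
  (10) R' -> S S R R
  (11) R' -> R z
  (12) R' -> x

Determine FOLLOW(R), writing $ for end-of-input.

FIRST(R) = {epsilon, x, z}  (via R' x x T)
FIRST(S) = {epsilon, x, z}  (via R')
FIRST(R') = {epsilon, x, z}  (via S S R R, R z)
FIRST(T) = {epsilon, x, z}  (via R R' x, R)
FOLLOW(R) includes $ since R is the start symbol.
FOLLOW(R): in T->R R' x, R is followed by R' x with FIRST {x, z}; in T->R, the suffix after R is empty, so FOLLOW(R) ⊇ FOLLOW(T) = {$, x, z}; in R'->S S R R (occurrence 1), R is followed by R with FIRST {epsilon, x, z}; in R'->S S R R (occurrence 1), the suffix after R is nullable, so FOLLOW(R) ⊇ FOLLOW(R') = {$, x, z}; in R'->S S R R (occurrence 2), the suffix after R is empty, so FOLLOW(R) ⊇ FOLLOW(R') = {$, x, z}; in R'->R z, R is followed by z with FIRST {z}. Thus FOLLOW(R) = {$, x, z}.
FOLLOW(T): in R->R' x x T, the suffix after T is empty, so FOLLOW(T) ⊇ FOLLOW(R) = {$, x, z}. Thus FOLLOW(T) = {$, x, z}.
FOLLOW(S): in T->z S, the suffix after S is empty, so FOLLOW(S) ⊇ FOLLOW(T) = {$, x, z}; in R'->S S R R (occurrence 1), S is followed by S R R with FIRST {epsilon, x, z}; in R'->S S R R (occurrence 1), the suffix after S is nullable, so FOLLOW(S) ⊇ FOLLOW(R') = {$, x, z}; in R'->S S R R (occurrence 2), S is followed by R R with FIRST {epsilon, x, z}; in R'->S S R R (occurrence 2), the suffix after S is nullable, so FOLLOW(S) ⊇ FOLLOW(R') = {$, x, z}. Thus FOLLOW(S) = {$, x, z}.
FOLLOW(R'): in R->R' x x T, R' is followed by x x T with FIRST {x}; in S->R', the suffix after R' is empty, so FOLLOW(R') ⊇ FOLLOW(S) = {$, x, z}; in T->R R' x, R' is followed by x with FIRST {x}. Thus FOLLOW(R') = {$, x, z}.

{$, x, z}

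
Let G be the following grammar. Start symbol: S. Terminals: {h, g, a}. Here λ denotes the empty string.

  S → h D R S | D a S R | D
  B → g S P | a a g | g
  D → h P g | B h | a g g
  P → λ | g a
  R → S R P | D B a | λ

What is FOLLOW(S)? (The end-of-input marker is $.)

{$, a, g, h}

FIRST(B) = {a, g}
FIRST(P) = {λ, g}
FIRST(D) = {a, g, h}  (via B h)
FIRST(S) = {a, g, h}  (via D a S R, D)
FIRST(R) = {λ, a, g, h}  (via S R P, D B a)
FOLLOW(S) includes $ since S is the start symbol.
FOLLOW(B): in D→B h, B is followed by h with FIRST {h}; in R→D B a, B is followed by a with FIRST {a}. Thus FOLLOW(B) = {a, h}.
FOLLOW(S): in S→h D R S, the suffix after S is empty (adds nothing new); in S→D a S R, S is followed by R with FIRST {λ, a, g, h}; in S→D a S R, the suffix after S is nullable (adds nothing new); in B→g S P, S is followed by P with FIRST {λ, g}; in B→g S P, the suffix after S is nullable, so FOLLOW(S) ⊇ FOLLOW(B) = {a, h}; in R→S R P, S is followed by R P with FIRST {λ, a, g, h}; in R→S R P, the suffix after S is nullable, so FOLLOW(S) ⊇ FOLLOW(R) = {$, a, g, h}. Thus FOLLOW(S) = {$, a, g, h}.
FOLLOW(D): in S→h D R S, D is followed by R S with FIRST {a, g, h}; in S→D a S R, D is followed by a S R with FIRST {a}; in S→D, the suffix after D is empty, so FOLLOW(D) ⊇ FOLLOW(S) = {$, a, g, h}; in R→D B a, D is followed by B a with FIRST {a, g}. Thus FOLLOW(D) = {$, a, g, h}.
FOLLOW(R): in S→h D R S, R is followed by S with FIRST {a, g, h}; in S→D a S R, the suffix after R is empty, so FOLLOW(R) ⊇ FOLLOW(S) = {$, a, g, h}; in R→S R P, R is followed by P with FIRST {λ, g}; in R→S R P, the suffix after R is nullable (adds nothing new). Thus FOLLOW(R) = {$, a, g, h}.
FOLLOW(P): in B→g S P, the suffix after P is empty, so FOLLOW(P) ⊇ FOLLOW(B) = {a, h}; in D→h P g, P is followed by g with FIRST {g}; in R→S R P, the suffix after P is empty, so FOLLOW(P) ⊇ FOLLOW(R) = {$, a, g, h}. Thus FOLLOW(P) = {$, a, g, h}.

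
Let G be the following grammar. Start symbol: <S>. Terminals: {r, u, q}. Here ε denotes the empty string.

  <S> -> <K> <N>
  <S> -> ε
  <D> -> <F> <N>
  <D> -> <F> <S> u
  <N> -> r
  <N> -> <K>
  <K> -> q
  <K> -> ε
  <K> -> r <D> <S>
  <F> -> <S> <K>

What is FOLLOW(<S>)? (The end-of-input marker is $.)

{$, q, r, u}

FIRST(<K>): from <K>->q we get {q}; from <K>->ε we get {ε}; from <K>->r <D> <S> we get {r}. So FIRST(<K>) = {ε, q, r}.
FIRST(<N>): from <N>->r we get {r}; from <N>-><K> we get {ε, q, r}. So FIRST(<N>) = {ε, q, r}.
FIRST(<S>): from <S>-><K> <N> we get {ε, q, r}; from <S>->ε we get {ε}. So FIRST(<S>) = {ε, q, r}.
FIRST(<F>): from <F>-><S> <K> we get {ε, q, r}. So FIRST(<F>) = {ε, q, r}.
FIRST(<D>): from <D>-><F> <N> we get {ε, q, r}; from <D>-><F> <S> u we get {q, r, u}. So FIRST(<D>) = {ε, q, r, u}.
FOLLOW(<S>) includes $ since <S> is the start symbol.
FOLLOW(<S>): in <D>-><F> <S> u, <S> is followed by u with FIRST {u}; in <K>->r <D> <S>, the suffix after <S> is empty, so FOLLOW(<S>) ⊇ FOLLOW(<K>) = {$, q, r, u}; in <F>-><S> <K>, <S> is followed by <K> with FIRST {ε, q, r}; in <F>-><S> <K>, the suffix after <S> is nullable, so FOLLOW(<S>) ⊇ FOLLOW(<F>) = {$, q, r, u}. Thus FOLLOW(<S>) = {$, q, r, u}.
FOLLOW(<D>): in <K>->r <D> <S>, <D> is followed by <S> with FIRST {ε, q, r}; in <K>->r <D> <S>, the suffix after <D> is nullable, so FOLLOW(<D>) ⊇ FOLLOW(<K>) = {$, q, r, u}. Thus FOLLOW(<D>) = {$, q, r, u}.
FOLLOW(<N>): in <S>-><K> <N>, the suffix after <N> is empty, so FOLLOW(<N>) ⊇ FOLLOW(<S>) = {$, q, r, u}; in <D>-><F> <N>, the suffix after <N> is empty, so FOLLOW(<N>) ⊇ FOLLOW(<D>) = {$, q, r, u}. Thus FOLLOW(<N>) = {$, q, r, u}.
FOLLOW(<F>): in <D>-><F> <N>, <F> is followed by <N> with FIRST {ε, q, r}; in <D>-><F> <N>, the suffix after <F> is nullable, so FOLLOW(<F>) ⊇ FOLLOW(<D>) = {$, q, r, u}; in <D>-><F> <S> u, <F> is followed by <S> u with FIRST {q, r, u}. Thus FOLLOW(<F>) = {$, q, r, u}.
FOLLOW(<K>): in <S>-><K> <N>, <K> is followed by <N> with FIRST {ε, q, r}; in <S>-><K> <N>, the suffix after <K> is nullable, so FOLLOW(<K>) ⊇ FOLLOW(<S>) = {$, q, r, u}; in <N>-><K>, the suffix after <K> is empty, so FOLLOW(<K>) ⊇ FOLLOW(<N>) = {$, q, r, u}; in <F>-><S> <K>, the suffix after <K> is empty, so FOLLOW(<K>) ⊇ FOLLOW(<F>) = {$, q, r, u}. Thus FOLLOW(<K>) = {$, q, r, u}.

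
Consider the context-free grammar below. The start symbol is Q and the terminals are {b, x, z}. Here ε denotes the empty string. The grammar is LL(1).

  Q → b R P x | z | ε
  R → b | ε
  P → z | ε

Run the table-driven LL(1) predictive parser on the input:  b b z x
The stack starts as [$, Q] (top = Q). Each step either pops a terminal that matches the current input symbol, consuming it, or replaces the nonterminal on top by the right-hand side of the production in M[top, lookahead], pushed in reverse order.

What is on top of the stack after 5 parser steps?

step 1: stack=$ Q  input=b b z x $  — expand Q → b R P x
step 2: stack=$ x P R b  input=b b z x $  — match b
step 3: stack=$ x P R  input=b z x $  — expand R → b
step 4: stack=$ x P b  input=b z x $  — match b
step 5: stack=$ x P  input=z x $  — expand P → z
Stack after step 5: $ x z (top = z).

z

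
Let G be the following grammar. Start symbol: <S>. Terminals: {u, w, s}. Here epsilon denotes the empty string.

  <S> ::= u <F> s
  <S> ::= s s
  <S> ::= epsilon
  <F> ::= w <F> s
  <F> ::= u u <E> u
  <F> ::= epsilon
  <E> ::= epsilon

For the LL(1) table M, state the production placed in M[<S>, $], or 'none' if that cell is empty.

FIRST(<S>) = {epsilon, s, u}
FIRST(<F>) = {epsilon, u, w}
FIRST(<E>) = {epsilon}
FOLLOW(<S>) includes $ since <S> is the start symbol.
FOLLOW(<S>): <S> appears on no right-hand side. Thus FOLLOW(<S>) = {$}.
For <S> ::= u <F> s: FIRST(u <F> s) = {u}, so it goes in M[<S>, t] for t ∈ {u}.
For <S> ::= s s: FIRST(s s) = {s}, so it goes in M[<S>, t] for t ∈ {s}.
For <S> ::= epsilon: FIRST(epsilon) = {epsilon}, so it goes in M[<S>, t] for t ∈ {}; since epsilon ∈ FIRST, also for every t ∈ FOLLOW(<S>) = {$}.

<S> ::= epsilon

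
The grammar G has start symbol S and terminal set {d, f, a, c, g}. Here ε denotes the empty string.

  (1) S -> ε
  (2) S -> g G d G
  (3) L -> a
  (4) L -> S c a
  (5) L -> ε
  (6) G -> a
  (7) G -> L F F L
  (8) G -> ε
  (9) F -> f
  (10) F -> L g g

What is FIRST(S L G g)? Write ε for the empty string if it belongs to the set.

{a, c, f, g}

FIRST(S): from S->ε we get {ε}; from S->g G d G we get {g}. So FIRST(S) = {ε, g}.
FIRST(L): from L->a we get {a}; from L->S c a we get {c, g}; from L->ε we get {ε}. So FIRST(L) = {ε, a, c, g}.
FIRST(F): from F->f we get {f}; from F->L g g we get {a, c, g}. So FIRST(F) = {a, c, f, g}.
FIRST(G): from G->a we get {a}; from G->L F F L we get {a, c, f, g}; from G->ε we get {ε}. So FIRST(G) = {ε, a, c, f, g}.
FIRST(S L G g): take FIRST of each symbol in turn, carrying on past any symbol whose FIRST contains ε; result {a, c, f, g}.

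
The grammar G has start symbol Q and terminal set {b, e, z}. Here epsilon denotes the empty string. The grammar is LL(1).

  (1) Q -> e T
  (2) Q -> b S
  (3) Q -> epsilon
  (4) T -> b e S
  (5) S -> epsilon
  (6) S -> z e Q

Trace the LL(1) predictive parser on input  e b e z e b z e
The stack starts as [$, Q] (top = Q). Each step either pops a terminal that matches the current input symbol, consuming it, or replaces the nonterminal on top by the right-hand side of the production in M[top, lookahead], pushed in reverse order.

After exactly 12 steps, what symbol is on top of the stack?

      Stack    Input              Action
   1  $ Q      e b e z e b z e $  expand Q -> e T
   2  $ T e    e b e z e b z e $  match e
   3  $ T      b e z e b z e $    expand T -> b e S
   4  $ S e b  b e z e b z e $    match b
   5  $ S e    e z e b z e $      match e
   6  $ S      z e b z e $        expand S -> z e Q
   7  $ Q e z  z e b z e $        match z
   8  $ Q e    e b z e $          match e
   9  $ Q      b z e $            expand Q -> b S
  10  $ S b    b z e $            match b
  11  $ S      z e $              expand S -> z e Q
  12  $ Q e z  z e $              match z
Stack after step 12: $ Q e (top = e).

e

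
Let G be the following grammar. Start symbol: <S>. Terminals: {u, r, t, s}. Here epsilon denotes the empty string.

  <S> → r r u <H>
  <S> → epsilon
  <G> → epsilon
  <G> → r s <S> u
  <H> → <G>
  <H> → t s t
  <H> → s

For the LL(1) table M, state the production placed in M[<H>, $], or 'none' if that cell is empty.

FIRST(<S>): from <S>→r r u <H> we get {r}; from <S>→epsilon we get {epsilon}. So FIRST(<S>) = {epsilon, r}.
FIRST(<G>): from <G>→epsilon we get {epsilon}; from <G>→r s <S> u we get {r}. So FIRST(<G>) = {epsilon, r}.
FIRST(<H>): from <H>→<G> we get {epsilon, r}; from <H>→t s t we get {t}; from <H>→s we get {s}. So FIRST(<H>) = {epsilon, r, s, t}.
FOLLOW(<S>) includes $ since <S> is the start symbol.
FOLLOW(<S>): in <G>→r s <S> u, <S> is followed by u with FIRST {u}. Thus FOLLOW(<S>) = {$, u}.
FOLLOW(<H>): in <S>→r r u <H>, the suffix after <H> is empty, so FOLLOW(<H>) ⊇ FOLLOW(<S>) = {$, u}. Thus FOLLOW(<H>) = {$, u}.
For <H> → <G>: FIRST(<G>) = {epsilon, r}, so it goes in M[<H>, t] for t ∈ {r}; since epsilon ∈ FIRST, also for every t ∈ FOLLOW(<H>) = {$, u}.
For <H> → t s t: FIRST(t s t) = {t}, so it goes in M[<H>, t] for t ∈ {t}.
For <H> → s: FIRST(s) = {s}, so it goes in M[<H>, t] for t ∈ {s}.

<H> → <G>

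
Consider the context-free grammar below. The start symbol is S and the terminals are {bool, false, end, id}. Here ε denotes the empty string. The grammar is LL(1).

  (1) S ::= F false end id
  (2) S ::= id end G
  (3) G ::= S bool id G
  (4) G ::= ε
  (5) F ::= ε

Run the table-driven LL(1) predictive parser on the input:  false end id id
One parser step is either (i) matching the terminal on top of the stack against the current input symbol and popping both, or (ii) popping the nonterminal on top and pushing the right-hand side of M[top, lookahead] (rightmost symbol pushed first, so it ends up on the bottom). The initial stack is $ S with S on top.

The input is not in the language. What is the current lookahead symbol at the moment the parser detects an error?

id

step 1: stack=$ S  input=false end id id $  — expand S ::= F false end id
step 2: stack=$ id end false F  input=false end id id $  — expand F ::= ε
step 3: stack=$ id end false  input=false end id id $  — match false
step 4: stack=$ id end  input=end id id $  — match end
step 5: stack=$ id  input=id id $  — match id
step 6: stack=$  input=id $  — error: stack empty but input remains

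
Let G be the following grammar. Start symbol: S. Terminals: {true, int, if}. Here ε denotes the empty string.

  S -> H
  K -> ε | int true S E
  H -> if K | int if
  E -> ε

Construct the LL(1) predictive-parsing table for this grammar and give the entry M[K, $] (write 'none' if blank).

FIRST(K): from K->ε we get {ε}; from K->int true S E we get {int}. So FIRST(K) = {ε, int}.
FIRST(H): from H->if K we get {if}; from H->int if we get {int}. So FIRST(H) = {if, int}.
FIRST(E): from E->ε we get {ε}. So FIRST(E) = {ε}.
FIRST(S): from S->H we get {if, int}. So FIRST(S) = {if, int}.
FOLLOW(S) includes $ since S is the start symbol.
FOLLOW(H): in S->H, the suffix after H is empty, so FOLLOW(H) ⊇ FOLLOW(S) = {$}. Thus FOLLOW(H) = {$}.
FOLLOW(K): in H->if K, the suffix after K is empty, so FOLLOW(K) ⊇ FOLLOW(H) = {$}. Thus FOLLOW(K) = {$}.
For K -> ε: FIRST(ε) = {ε}, so it goes in M[K, t] for t ∈ {}; since ε ∈ FIRST, also for every t ∈ FOLLOW(K) = {$}.
For K -> int true S E: FIRST(int true S E) = {int}, so it goes in M[K, t] for t ∈ {int}.

K -> ε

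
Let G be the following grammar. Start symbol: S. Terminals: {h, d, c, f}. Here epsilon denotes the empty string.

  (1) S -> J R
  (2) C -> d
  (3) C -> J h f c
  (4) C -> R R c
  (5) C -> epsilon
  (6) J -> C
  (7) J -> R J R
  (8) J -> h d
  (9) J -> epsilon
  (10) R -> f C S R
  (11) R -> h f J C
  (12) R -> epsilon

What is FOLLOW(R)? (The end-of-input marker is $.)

FIRST(R) = {epsilon, f, h}
FIRST(S) = {epsilon, c, d, f, h}  (via J R)
FIRST(C) = {epsilon, c, d, f, h}  (via J h f c, R R c)
FIRST(J) = {epsilon, c, d, f, h}  (via C, R J R)
FOLLOW(S) includes $ since S is the start symbol.
FOLLOW(S): in R->f C S R, S is followed by R with FIRST {epsilon, f, h}; in R->f C S R, the suffix after S is nullable, so FOLLOW(S) ⊇ FOLLOW(R) = {$, c, d, f, h}. Thus FOLLOW(S) = {$, c, d, f, h}.
FOLLOW(C): in J->C, the suffix after C is empty, so FOLLOW(C) ⊇ FOLLOW(J) = {$, c, d, f, h}; in R->f C S R, C is followed by S R with FIRST {epsilon, c, d, f, h}; in R->f C S R, the suffix after C is nullable, so FOLLOW(C) ⊇ FOLLOW(R) = {$, c, d, f, h}; in R->h f J C, the suffix after C is empty, so FOLLOW(C) ⊇ FOLLOW(R) = {$, c, d, f, h}. Thus FOLLOW(C) = {$, c, d, f, h}.
FOLLOW(J): in S->J R, J is followed by R with FIRST {epsilon, f, h}; in S->J R, the suffix after J is nullable, so FOLLOW(J) ⊇ FOLLOW(S) = {$, c, d, f, h}; in C->J h f c, J is followed by h f c with FIRST {h}; in J->R J R, J is followed by R with FIRST {epsilon, f, h}; in J->R J R, the suffix after J is nullable (adds nothing new); in R->h f J C, J is followed by C with FIRST {epsilon, c, d, f, h}; in R->h f J C, the suffix after J is nullable, so FOLLOW(J) ⊇ FOLLOW(R) = {$, c, d, f, h}. Thus FOLLOW(J) = {$, c, d, f, h}.
FOLLOW(R): in S->J R, the suffix after R is empty, so FOLLOW(R) ⊇ FOLLOW(S) = {$, c, d, f, h}; in C->R R c (occurrence 1), R is followed by R c with FIRST {c, f, h}; in C->R R c (occurrence 2), R is followed by c with FIRST {c}; in J->R J R (occurrence 1), R is followed by J R with FIRST {epsilon, c, d, f, h}; in J->R J R (occurrence 1), the suffix after R is nullable, so FOLLOW(R) ⊇ FOLLOW(J) = {$, c, d, f, h}; in J->R J R (occurrence 2), the suffix after R is empty, so FOLLOW(R) ⊇ FOLLOW(J) = {$, c, d, f, h}; in R->f C S R, the suffix after R is empty (adds nothing new). Thus FOLLOW(R) = {$, c, d, f, h}.

{$, c, d, f, h}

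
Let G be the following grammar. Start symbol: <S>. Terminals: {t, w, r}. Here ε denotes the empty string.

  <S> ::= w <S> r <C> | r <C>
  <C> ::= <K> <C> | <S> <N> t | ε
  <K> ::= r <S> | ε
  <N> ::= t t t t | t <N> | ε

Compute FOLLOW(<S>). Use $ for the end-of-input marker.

{$, r, t, w}

FIRST(<S>): from <S>::=w <S> r <C> we get {w}; from <S>::=r <C> we get {r}. So FIRST(<S>) = {r, w}.
FIRST(<K>): from <K>::=r <S> we get {r}; from <K>::=ε we get {ε}. So FIRST(<K>) = {ε, r}.
FIRST(<N>): from <N>::=t t t t we get {t}; from <N>::=t <N> we get {t}; from <N>::=ε we get {ε}. So FIRST(<N>) = {ε, t}.
FIRST(<C>): from <C>::=<K> <C> we get {ε, r, w}; from <C>::=<S> <N> t we get {r, w}; from <C>::=ε we get {ε}. So FIRST(<C>) = {ε, r, w}.
FOLLOW(<S>) includes $ since <S> is the start symbol.
FOLLOW(<N>): in <C>::=<S> <N> t, <N> is followed by t with FIRST {t}; in <N>::=t <N>, the suffix after <N> is empty (adds nothing new). Thus FOLLOW(<N>) = {t}.
FOLLOW(<S>): in <S>::=w <S> r <C>, <S> is followed by r <C> with FIRST {r}; in <C>::=<S> <N> t, <S> is followed by <N> t with FIRST {t}; in <K>::=r <S>, the suffix after <S> is empty, so FOLLOW(<S>) ⊇ FOLLOW(<K>) = {$, r, t, w}. Thus FOLLOW(<S>) = {$, r, t, w}.
FOLLOW(<C>): in <S>::=w <S> r <C>, the suffix after <C> is empty, so FOLLOW(<C>) ⊇ FOLLOW(<S>) = {$, r, t, w}; in <S>::=r <C>, the suffix after <C> is empty, so FOLLOW(<C>) ⊇ FOLLOW(<S>) = {$, r, t, w}; in <C>::=<K> <C>, the suffix after <C> is empty (adds nothing new). Thus FOLLOW(<C>) = {$, r, t, w}.
FOLLOW(<K>): in <C>::=<K> <C>, <K> is followed by <C> with FIRST {ε, r, w}; in <C>::=<K> <C>, the suffix after <K> is nullable, so FOLLOW(<K>) ⊇ FOLLOW(<C>) = {$, r, t, w}. Thus FOLLOW(<K>) = {$, r, t, w}.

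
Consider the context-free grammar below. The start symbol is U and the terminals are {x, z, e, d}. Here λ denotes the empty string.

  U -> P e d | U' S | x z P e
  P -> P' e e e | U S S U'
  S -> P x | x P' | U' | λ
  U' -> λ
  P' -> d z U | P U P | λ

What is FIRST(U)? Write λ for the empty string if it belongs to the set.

{λ, d, e, x}

FIRST(U'): from U'->λ we get {λ}. So FIRST(U') = {λ}.
FIRST(U): from U->P e d we get {d, e, x}; from U->U' S we get {λ, d, e, x}; from U->x z P e we get {x}. So FIRST(U) = {λ, d, e, x}.
FIRST(P): from P->P' e e e we get {d, e, x}; from P->U S S U' we get {λ, d, e, x}. So FIRST(P) = {λ, d, e, x}.
FIRST(S): from S->P x we get {d, e, x}; from S->x P' we get {x}; from S->U' we get {λ}; from S->λ we get {λ}. So FIRST(S) = {λ, d, e, x}.
FIRST(P'): from P'->d z U we get {d}; from P'->P U P we get {λ, d, e, x}; from P'->λ we get {λ}. So FIRST(P') = {λ, d, e, x}.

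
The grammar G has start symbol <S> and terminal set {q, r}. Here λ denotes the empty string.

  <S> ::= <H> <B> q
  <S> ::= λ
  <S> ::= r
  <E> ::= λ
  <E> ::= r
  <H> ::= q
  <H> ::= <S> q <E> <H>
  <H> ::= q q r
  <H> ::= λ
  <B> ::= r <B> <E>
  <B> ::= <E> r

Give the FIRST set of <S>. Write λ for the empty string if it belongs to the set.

{λ, q, r}

FIRST(<E>) = {λ, r}
FIRST(<B>) = {r}  (via <E> r)
FIRST(<S>) = {λ, q, r}  (via <H> <B> q)
FIRST(<H>) = {λ, q, r}  (via <S> q <E> <H>)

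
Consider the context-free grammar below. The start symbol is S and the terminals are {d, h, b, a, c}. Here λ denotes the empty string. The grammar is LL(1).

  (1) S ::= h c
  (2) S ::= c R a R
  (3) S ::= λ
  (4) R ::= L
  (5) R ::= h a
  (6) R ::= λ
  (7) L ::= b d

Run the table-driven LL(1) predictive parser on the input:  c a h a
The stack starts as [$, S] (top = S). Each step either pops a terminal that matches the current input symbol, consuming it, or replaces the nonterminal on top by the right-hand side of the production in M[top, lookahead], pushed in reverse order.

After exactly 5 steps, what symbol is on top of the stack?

h

     Stack      Input      Action
  1  $ S        c a h a $  expand S ::= c R a R
  2  $ R a R c  c a h a $  match c
  3  $ R a R    a h a $    expand R ::= λ
  4  $ R a      a h a $    match a
  5  $ R        h a $      expand R ::= h a
Stack after step 5: $ a h (top = h).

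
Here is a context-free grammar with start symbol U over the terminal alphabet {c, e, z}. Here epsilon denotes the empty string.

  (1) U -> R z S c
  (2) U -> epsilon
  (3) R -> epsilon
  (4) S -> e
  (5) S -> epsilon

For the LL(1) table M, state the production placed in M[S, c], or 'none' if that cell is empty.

FIRST(R) = {epsilon}
FIRST(S) = {epsilon, e}
FIRST(U) = {epsilon, z}  (via R z S c)
FOLLOW(U) includes $ since U is the start symbol.
FOLLOW(S): in U->R z S c, S is followed by c with FIRST {c}. Thus FOLLOW(S) = {c}.
For S -> e: FIRST(e) = {e}, so it goes in M[S, t] for t ∈ {e}.
For S -> epsilon: FIRST(epsilon) = {epsilon}, so it goes in M[S, t] for t ∈ {}; since epsilon ∈ FIRST, also for every t ∈ FOLLOW(S) = {c}.

S -> epsilon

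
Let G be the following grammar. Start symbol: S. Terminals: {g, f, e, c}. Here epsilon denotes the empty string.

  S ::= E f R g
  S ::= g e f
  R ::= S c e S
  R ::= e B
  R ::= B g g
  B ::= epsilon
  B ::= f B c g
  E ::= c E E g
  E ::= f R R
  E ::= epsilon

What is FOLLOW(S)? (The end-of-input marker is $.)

{$, c, e, f, g}

FIRST(B): from B::=epsilon we get {epsilon}; from B::=f B c g we get {f}. So FIRST(B) = {epsilon, f}.
FIRST(E): from E::=c E E g we get {c}; from E::=f R R we get {f}; from E::=epsilon we get {epsilon}. So FIRST(E) = {epsilon, c, f}.
FIRST(S): from S::=E f R g we get {c, f}; from S::=g e f we get {g}. So FIRST(S) = {c, f, g}.
FIRST(R): from R::=S c e S we get {c, f, g}; from R::=e B we get {e}; from R::=B g g we get {f, g}. So FIRST(R) = {c, e, f, g}.
FOLLOW(S) includes $ since S is the start symbol.
FOLLOW(E): in S::=E f R g, E is followed by f R g with FIRST {f}; in E::=c E E g (occurrence 1), E is followed by E g with FIRST {c, f, g}; in E::=c E E g (occurrence 2), E is followed by g with FIRST {g}. Thus FOLLOW(E) = {c, f, g}.
FOLLOW(R): in S::=E f R g, R is followed by g with FIRST {g}; in E::=f R R (occurrence 1), R is followed by R with FIRST {c, e, f, g}; in E::=f R R (occurrence 2), the suffix after R is empty, so FOLLOW(R) ⊇ FOLLOW(E) = {c, f, g}. Thus FOLLOW(R) = {c, e, f, g}.
FOLLOW(S): in R::=S c e S (occurrence 1), S is followed by c e S with FIRST {c}; in R::=S c e S (occurrence 2), the suffix after S is empty, so FOLLOW(S) ⊇ FOLLOW(R) = {c, e, f, g}. Thus FOLLOW(S) = {$, c, e, f, g}.
FOLLOW(B): in R::=e B, the suffix after B is empty, so FOLLOW(B) ⊇ FOLLOW(R) = {c, e, f, g}; in R::=B g g, B is followed by g g with FIRST {g}; in B::=f B c g, B is followed by c g with FIRST {c}. Thus FOLLOW(B) = {c, e, f, g}.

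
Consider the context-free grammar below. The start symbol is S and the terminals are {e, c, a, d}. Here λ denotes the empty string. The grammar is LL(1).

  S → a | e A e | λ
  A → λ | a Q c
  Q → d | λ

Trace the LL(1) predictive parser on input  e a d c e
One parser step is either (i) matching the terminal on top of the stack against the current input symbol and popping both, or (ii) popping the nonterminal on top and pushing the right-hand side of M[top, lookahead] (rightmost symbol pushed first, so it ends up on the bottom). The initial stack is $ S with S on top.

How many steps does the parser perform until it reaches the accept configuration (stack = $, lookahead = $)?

8

step 1: stack=$ S  input=e a d c e $  — expand S → e A e
step 2: stack=$ e A e  input=e a d c e $  — match e
step 3: stack=$ e A  input=a d c e $  — expand A → a Q c
step 4: stack=$ e c Q a  input=a d c e $  — match a
step 5: stack=$ e c Q  input=d c e $  — expand Q → d
step 6: stack=$ e c d  input=d c e $  — match d
step 7: stack=$ e c  input=c e $  — match c
step 8: stack=$ e  input=e $  — match e
Accept reached after 8 steps.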